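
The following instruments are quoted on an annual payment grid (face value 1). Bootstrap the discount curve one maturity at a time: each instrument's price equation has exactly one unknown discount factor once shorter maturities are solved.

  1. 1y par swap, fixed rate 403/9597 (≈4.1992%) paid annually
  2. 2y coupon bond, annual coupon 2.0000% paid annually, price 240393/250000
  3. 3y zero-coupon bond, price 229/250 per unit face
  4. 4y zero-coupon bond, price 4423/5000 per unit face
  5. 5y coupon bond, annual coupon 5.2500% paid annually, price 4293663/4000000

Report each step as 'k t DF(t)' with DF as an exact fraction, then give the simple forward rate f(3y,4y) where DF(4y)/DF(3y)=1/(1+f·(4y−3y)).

1 1 9597/10000
2 2 9239/10000
3 3 229/250
4 4 4423/5000
5 5 8361/10000
f(3y,4y) = ((229/250)/(4423/5000) − 1)/(1) = 157/4423 ≈ 3.5496%

step 1 [1y] swap r/1=403/9597: DF=(1 − 403/9597·(0))/(1+403/9597) = 9597/10000 ≈ 0.959700
step 2 [2y] bond c/1=1/50: DF=(240393/250000 − 1/50·(0.959700))/(1+1/50) = 9239/10000 ≈ 0.923900
step 3 [3y] zero: DF = P = 229/250 ≈ 0.916000
step 4 [4y] zero: DF = P = 4423/5000 ≈ 0.884600
step 5 [5y] bond c/1=21/400: DF=(4293663/4000000 − 21/400·(0.959700+0.923900+0.916000+0.884600))/(1+21/400) = 8361/10000 ≈ 0.836100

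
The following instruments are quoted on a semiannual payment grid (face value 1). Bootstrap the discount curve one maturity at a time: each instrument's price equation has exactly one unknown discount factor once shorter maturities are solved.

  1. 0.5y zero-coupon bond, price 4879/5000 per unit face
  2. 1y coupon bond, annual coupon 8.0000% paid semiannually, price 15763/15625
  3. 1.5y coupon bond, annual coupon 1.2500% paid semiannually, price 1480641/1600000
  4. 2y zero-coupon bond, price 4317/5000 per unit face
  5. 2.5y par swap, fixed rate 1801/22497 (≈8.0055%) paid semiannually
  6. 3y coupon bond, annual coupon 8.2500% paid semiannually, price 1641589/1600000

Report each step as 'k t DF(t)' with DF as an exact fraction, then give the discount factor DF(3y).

1 1/2 4879/5000
2 1 373/400
3 3/2 4539/5000
4 2 4317/5000
5 5/2 8199/10000
6 3 8071/10000
DF(3y) = 8071/10000 ≈ 0.807100

step 1 [0.5y] zero: DF = P = 4879/5000 ≈ 0.975800
step 2 [1y] bond c/2=1/25: DF=(15763/15625 − 1/25·(0.975800))/(1+1/25) = 373/400 ≈ 0.932500
step 3 [1.5y] bond c/2=1/160: DF=(1480641/1600000 − 1/160·(0.975800+0.932500))/(1+1/160) = 4539/5000 ≈ 0.907800
step 4 [2y] zero: DF = P = 4317/5000 ≈ 0.863400
step 5 [2.5y] swap r/2=1801/44994: DF=(1 − 1801/44994·(0.975800+0.932500+0.907800+0.863400))/(1+1801/44994) = 8199/10000 ≈ 0.819900
step 6 [3y] bond c/2=33/800: DF=(1641589/1600000 − 33/800·(0.975800+0.932500+0.907800+0.863400+0.819900))/(1+33/800) = 8071/10000 ≈ 0.807100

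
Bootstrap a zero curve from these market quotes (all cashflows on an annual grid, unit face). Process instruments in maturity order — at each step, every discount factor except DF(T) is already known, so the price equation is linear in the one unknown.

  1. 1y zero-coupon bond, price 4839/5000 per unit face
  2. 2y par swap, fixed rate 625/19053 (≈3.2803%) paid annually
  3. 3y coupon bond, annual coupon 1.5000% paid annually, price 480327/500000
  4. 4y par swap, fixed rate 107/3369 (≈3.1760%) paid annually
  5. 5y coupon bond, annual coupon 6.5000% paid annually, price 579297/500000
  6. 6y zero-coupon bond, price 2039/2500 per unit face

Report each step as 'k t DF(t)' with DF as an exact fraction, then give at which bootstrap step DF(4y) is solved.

1 1 4839/5000
2 2 15/16
3 3 9183/10000
4 4 8823/10000
5 5 8617/10000
6 6 2039/2500
DF(4y) is solved at step 4

step 1 [1y] zero: DF = P = 4839/5000 ≈ 0.967800
step 2 [2y] swap r/1=625/19053: DF=(1 − 625/19053·(0.967800))/(1+625/19053) = 15/16 ≈ 0.937500
step 3 [3y] bond c/1=3/200: DF=(480327/500000 − 3/200·(0.967800+0.937500))/(1+3/200) = 9183/10000 ≈ 0.918300
step 4 [4y] swap r/1=107/3369: DF=(1 − 107/3369·(0.967800+0.937500+0.918300))/(1+107/3369) = 8823/10000 ≈ 0.882300
step 5 [5y] bond c/1=13/200: DF=(579297/500000 − 13/200·(0.967800+0.937500+0.918300+0.882300))/(1+13/200) = 8617/10000 ≈ 0.861700
step 6 [6y] zero: DF = P = 2039/2500 ≈ 0.815600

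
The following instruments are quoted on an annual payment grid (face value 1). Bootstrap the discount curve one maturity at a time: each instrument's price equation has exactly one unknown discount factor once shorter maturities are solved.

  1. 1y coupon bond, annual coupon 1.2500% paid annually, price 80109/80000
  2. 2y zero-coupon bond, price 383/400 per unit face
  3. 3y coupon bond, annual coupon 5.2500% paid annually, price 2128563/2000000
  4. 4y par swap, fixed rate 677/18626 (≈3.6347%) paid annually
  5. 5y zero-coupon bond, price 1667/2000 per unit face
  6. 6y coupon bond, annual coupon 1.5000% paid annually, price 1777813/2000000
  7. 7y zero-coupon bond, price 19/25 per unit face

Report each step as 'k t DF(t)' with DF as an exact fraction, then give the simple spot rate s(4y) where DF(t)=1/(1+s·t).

step 1 [1y] bond c/1=1/80: DF=(80109/80000 − 1/80·(0))/(1+1/80) = 989/1000 ≈ 0.989000
step 2 [2y] zero: DF = P = 383/400 ≈ 0.957500
step 3 [3y] bond c/1=21/400: DF=(2128563/2000000 − 21/400·(0.989000+0.957500))/(1+21/400) = 9141/10000 ≈ 0.914100
step 4 [4y] swap r/1=677/18626: DF=(1 − 677/18626·(0.989000+0.957500+0.914100))/(1+677/18626) = 4323/5000 ≈ 0.864600
step 5 [5y] zero: DF = P = 1667/2000 ≈ 0.833500
step 6 [6y] bond c/1=3/200: DF=(1777813/2000000 − 3/200·(0.989000+0.957500+0.914100+0.864600+0.833500))/(1+3/200) = 2021/2500 ≈ 0.808400
step 7 [7y] zero: DF = P = 19/25 ≈ 0.760000

1 1 989/1000
2 2 383/400
3 3 9141/10000
4 4 4323/5000
5 5 1667/2000
6 6 2021/2500
7 7 19/25
s(4y) = (1/(4323/5000) − 1)/(4) = 677/17292 ≈ 3.9151%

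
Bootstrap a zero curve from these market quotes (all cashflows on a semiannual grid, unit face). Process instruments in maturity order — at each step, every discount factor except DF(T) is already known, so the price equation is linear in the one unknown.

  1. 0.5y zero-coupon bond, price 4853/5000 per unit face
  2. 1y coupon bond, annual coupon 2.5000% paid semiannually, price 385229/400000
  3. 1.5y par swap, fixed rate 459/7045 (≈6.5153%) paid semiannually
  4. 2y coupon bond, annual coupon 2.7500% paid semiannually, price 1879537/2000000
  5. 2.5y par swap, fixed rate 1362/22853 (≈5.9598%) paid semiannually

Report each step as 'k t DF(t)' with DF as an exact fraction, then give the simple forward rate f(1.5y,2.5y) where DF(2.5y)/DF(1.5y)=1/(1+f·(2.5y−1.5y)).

1 1/2 4853/5000
2 1 587/625
3 3/2 4541/5000
4 2 1111/1250
5 5/2 4319/5000
f(1.5y,2.5y) = ((4541/5000)/(4319/5000) − 1)/(1) = 222/4319 ≈ 5.1401%

step 1 [0.5y] zero: DF = P = 4853/5000 ≈ 0.970600
step 2 [1y] bond c/2=1/80: DF=(385229/400000 − 1/80·(0.970600))/(1+1/80) = 587/625 ≈ 0.939200
step 3 [1.5y] swap r/2=459/14090: DF=(1 − 459/14090·(0.970600+0.939200))/(1+459/14090) = 4541/5000 ≈ 0.908200
step 4 [2y] bond c/2=11/800: DF=(1879537/2000000 − 11/800·(0.970600+0.939200+0.908200))/(1+11/800) = 1111/1250 ≈ 0.888800
step 5 [2.5y] swap r/2=681/22853: DF=(1 − 681/22853·(0.970600+0.939200+0.908200+0.888800))/(1+681/22853) = 4319/5000 ≈ 0.863800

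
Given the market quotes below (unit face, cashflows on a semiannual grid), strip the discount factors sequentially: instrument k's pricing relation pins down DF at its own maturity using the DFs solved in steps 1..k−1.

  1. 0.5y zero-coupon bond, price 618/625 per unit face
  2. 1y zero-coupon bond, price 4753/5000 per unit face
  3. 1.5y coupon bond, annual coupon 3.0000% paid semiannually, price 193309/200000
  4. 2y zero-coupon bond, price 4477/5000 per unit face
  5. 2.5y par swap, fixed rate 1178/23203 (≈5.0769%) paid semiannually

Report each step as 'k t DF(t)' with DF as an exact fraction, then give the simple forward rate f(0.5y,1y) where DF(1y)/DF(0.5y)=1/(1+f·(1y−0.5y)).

step 1 [0.5y] zero: DF = P = 618/625 ≈ 0.988800
step 2 [1y] zero: DF = P = 4753/5000 ≈ 0.950600
step 3 [1.5y] bond c/2=3/200: DF=(193309/200000 − 3/200·(0.988800+0.950600))/(1+3/200) = 2309/2500 ≈ 0.923600
step 4 [2y] zero: DF = P = 4477/5000 ≈ 0.895400
step 5 [2.5y] swap r/2=589/23203: DF=(1 − 589/23203·(0.988800+0.950600+0.923600+0.895400))/(1+589/23203) = 4411/5000 ≈ 0.882200

1 1/2 618/625
2 1 4753/5000
3 3/2 2309/2500
4 2 4477/5000
5 5/2 4411/5000
f(0.5y,1y) = ((618/625)/(4753/5000) − 1)/(1/2) = 382/4753 ≈ 8.0370%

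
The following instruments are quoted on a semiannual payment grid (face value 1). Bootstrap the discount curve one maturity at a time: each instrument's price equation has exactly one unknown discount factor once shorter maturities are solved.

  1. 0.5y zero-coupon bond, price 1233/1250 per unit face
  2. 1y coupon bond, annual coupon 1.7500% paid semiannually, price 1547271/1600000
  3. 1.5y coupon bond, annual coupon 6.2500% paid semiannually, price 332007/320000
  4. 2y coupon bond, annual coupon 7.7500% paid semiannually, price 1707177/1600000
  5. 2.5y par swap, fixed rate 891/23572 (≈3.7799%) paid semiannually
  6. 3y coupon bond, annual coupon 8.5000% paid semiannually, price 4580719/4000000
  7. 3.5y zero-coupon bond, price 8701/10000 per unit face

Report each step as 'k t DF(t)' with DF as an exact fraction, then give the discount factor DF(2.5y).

step 1 [0.5y] zero: DF = P = 1233/1250 ≈ 0.986400
step 2 [1y] bond c/2=7/800: DF=(1547271/1600000 − 7/800·(0.986400))/(1+7/800) = 9501/10000 ≈ 0.950100
step 3 [1.5y] bond c/2=1/32: DF=(332007/320000 − 1/32·(0.986400+0.950100))/(1+1/32) = 4737/5000 ≈ 0.947400
step 4 [2y] bond c/2=31/800: DF=(1707177/1600000 − 31/800·(0.986400+0.950100+0.947400))/(1+31/800) = 2299/2500 ≈ 0.919600
step 5 [2.5y] swap r/2=891/47144: DF=(1 − 891/47144·(0.986400+0.950100+0.947400+0.919600))/(1+891/47144) = 9109/10000 ≈ 0.910900
step 6 [3y] bond c/2=17/400: DF=(4580719/4000000 − 17/400·(0.986400+0.950100+0.947400+0.919600+0.910900))/(1+17/400) = 9063/10000 ≈ 0.906300
step 7 [3.5y] zero: DF = P = 8701/10000 ≈ 0.870100

1 1/2 1233/1250
2 1 9501/10000
3 3/2 4737/5000
4 2 2299/2500
5 5/2 9109/10000
6 3 9063/10000
7 7/2 8701/10000
DF(2.5y) = 9109/10000 ≈ 0.910900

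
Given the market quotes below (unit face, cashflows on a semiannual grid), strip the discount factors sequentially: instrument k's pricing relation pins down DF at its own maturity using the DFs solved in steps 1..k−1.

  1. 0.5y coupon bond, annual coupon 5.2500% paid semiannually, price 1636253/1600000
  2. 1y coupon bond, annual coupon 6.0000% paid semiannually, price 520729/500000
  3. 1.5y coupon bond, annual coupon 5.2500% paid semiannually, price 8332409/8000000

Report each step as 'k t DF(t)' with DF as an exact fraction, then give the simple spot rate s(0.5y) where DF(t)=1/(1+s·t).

step 1 [0.5y] bond c/2=21/800: DF=(1636253/1600000 − 21/800·(0))/(1+21/800) = 1993/2000 ≈ 0.996500
step 2 [1y] bond c/2=3/100: DF=(520729/500000 − 3/100·(0.996500))/(1+3/100) = 9821/10000 ≈ 0.982100
step 3 [1.5y] bond c/2=21/800: DF=(8332409/8000000 − 21/800·(0.996500+0.982100))/(1+21/800) = 9643/10000 ≈ 0.964300

1 1/2 1993/2000
2 1 9821/10000
3 3/2 9643/10000
s(0.5y) = (1/(1993/2000) − 1)/(1/2) = 14/1993 ≈ 0.7025%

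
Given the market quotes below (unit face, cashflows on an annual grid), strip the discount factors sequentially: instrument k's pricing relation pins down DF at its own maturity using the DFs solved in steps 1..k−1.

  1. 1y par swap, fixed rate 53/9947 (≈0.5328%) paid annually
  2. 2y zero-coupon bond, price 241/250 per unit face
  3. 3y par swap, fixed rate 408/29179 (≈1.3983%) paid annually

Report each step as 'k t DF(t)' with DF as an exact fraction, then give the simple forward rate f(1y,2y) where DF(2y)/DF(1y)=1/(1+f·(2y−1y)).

1 1 9947/10000
2 2 241/250
3 3 1199/1250
f(1y,2y) = ((9947/10000)/(241/250) − 1)/(1) = 307/9640 ≈ 3.1846%

step 1 [1y] swap r/1=53/9947: DF=(1 − 53/9947·(0))/(1+53/9947) = 9947/10000 ≈ 0.994700
step 2 [2y] zero: DF = P = 241/250 ≈ 0.964000
step 3 [3y] swap r/1=408/29179: DF=(1 − 408/29179·(0.994700+0.964000))/(1+408/29179) = 1199/1250 ≈ 0.959200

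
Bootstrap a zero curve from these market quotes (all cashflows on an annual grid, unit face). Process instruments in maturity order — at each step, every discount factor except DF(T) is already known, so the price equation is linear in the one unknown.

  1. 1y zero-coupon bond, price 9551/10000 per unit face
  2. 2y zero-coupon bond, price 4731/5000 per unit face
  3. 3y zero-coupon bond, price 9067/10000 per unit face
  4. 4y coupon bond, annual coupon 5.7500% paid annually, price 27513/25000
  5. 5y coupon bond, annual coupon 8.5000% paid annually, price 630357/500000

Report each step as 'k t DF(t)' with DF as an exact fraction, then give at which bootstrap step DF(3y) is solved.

1 1 9551/10000
2 2 4731/5000
3 3 9067/10000
4 4 111/125
5 5 2181/2500
DF(3y) is solved at step 3

step 1 [1y] zero: DF = P = 9551/10000 ≈ 0.955100
step 2 [2y] zero: DF = P = 4731/5000 ≈ 0.946200
step 3 [3y] zero: DF = P = 9067/10000 ≈ 0.906700
step 4 [4y] bond c/1=23/400: DF=(27513/25000 − 23/400·(0.955100+0.946200+0.906700))/(1+23/400) = 111/125 ≈ 0.888000
step 5 [5y] bond c/1=17/200: DF=(630357/500000 − 17/200·(0.955100+0.946200+0.906700+0.888000))/(1+17/200) = 2181/2500 ≈ 0.872400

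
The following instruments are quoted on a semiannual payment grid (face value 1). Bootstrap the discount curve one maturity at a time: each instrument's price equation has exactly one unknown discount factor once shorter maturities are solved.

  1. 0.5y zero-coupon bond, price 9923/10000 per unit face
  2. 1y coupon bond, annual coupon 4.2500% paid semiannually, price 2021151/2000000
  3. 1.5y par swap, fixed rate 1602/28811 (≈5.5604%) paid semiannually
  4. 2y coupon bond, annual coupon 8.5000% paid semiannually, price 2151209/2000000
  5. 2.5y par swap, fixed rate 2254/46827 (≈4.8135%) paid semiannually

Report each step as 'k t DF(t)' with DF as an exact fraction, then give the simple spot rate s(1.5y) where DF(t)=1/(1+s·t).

1 1/2 9923/10000
2 1 9689/10000
3 3/2 9199/10000
4 2 9143/10000
5 5/2 8873/10000
s(1.5y) = (1/(9199/10000) − 1)/(3/2) = 534/9199 ≈ 5.8050%

step 1 [0.5y] zero: DF = P = 9923/10000 ≈ 0.992300
step 2 [1y] bond c/2=17/800: DF=(2021151/2000000 − 17/800·(0.992300))/(1+17/800) = 9689/10000 ≈ 0.968900
step 3 [1.5y] swap r/2=801/28811: DF=(1 − 801/28811·(0.992300+0.968900))/(1+801/28811) = 9199/10000 ≈ 0.919900
step 4 [2y] bond c/2=17/400: DF=(2151209/2000000 − 17/400·(0.992300+0.968900+0.919900))/(1+17/400) = 9143/10000 ≈ 0.914300
step 5 [2.5y] swap r/2=1127/46827: DF=(1 − 1127/46827·(0.992300+0.968900+0.919900+0.914300))/(1+1127/46827) = 8873/10000 ≈ 0.887300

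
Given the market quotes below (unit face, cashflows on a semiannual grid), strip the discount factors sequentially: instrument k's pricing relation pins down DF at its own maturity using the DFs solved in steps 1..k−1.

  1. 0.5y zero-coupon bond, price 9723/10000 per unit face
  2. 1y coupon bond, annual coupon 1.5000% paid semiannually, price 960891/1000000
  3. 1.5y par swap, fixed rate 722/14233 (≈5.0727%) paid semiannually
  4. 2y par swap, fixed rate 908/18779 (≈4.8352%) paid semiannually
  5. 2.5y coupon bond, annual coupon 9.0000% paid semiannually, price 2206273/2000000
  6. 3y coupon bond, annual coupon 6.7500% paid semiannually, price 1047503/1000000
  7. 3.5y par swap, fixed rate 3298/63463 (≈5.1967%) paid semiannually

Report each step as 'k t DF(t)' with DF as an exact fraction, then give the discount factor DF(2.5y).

step 1 [0.5y] zero: DF = P = 9723/10000 ≈ 0.972300
step 2 [1y] bond c/2=3/400: DF=(960891/1000000 − 3/400·(0.972300))/(1+3/400) = 1893/2000 ≈ 0.946500
step 3 [1.5y] swap r/2=361/14233: DF=(1 − 361/14233·(0.972300+0.946500))/(1+361/14233) = 4639/5000 ≈ 0.927800
step 4 [2y] swap r/2=454/18779: DF=(1 − 454/18779·(0.972300+0.946500+0.927800))/(1+454/18779) = 2273/2500 ≈ 0.909200
step 5 [2.5y] bond c/2=9/200: DF=(2206273/2000000 − 9/200·(0.972300+0.946500+0.927800+0.909200))/(1+9/200) = 8939/10000 ≈ 0.893900
step 6 [3y] bond c/2=27/800: DF=(1047503/1000000 − 27/800·(0.972300+0.946500+0.927800+0.909200+0.893900))/(1+27/800) = 1723/2000 ≈ 0.861500
step 7 [3.5y] swap r/2=1649/63463: DF=(1 − 1649/63463·(0.972300+0.946500+0.927800+0.909200+0.893900+0.861500))/(1+1649/63463) = 8351/10000 ≈ 0.835100

1 1/2 9723/10000
2 1 1893/2000
3 3/2 4639/5000
4 2 2273/2500
5 5/2 8939/10000
6 3 1723/2000
7 7/2 8351/10000
DF(2.5y) = 8939/10000 ≈ 0.893900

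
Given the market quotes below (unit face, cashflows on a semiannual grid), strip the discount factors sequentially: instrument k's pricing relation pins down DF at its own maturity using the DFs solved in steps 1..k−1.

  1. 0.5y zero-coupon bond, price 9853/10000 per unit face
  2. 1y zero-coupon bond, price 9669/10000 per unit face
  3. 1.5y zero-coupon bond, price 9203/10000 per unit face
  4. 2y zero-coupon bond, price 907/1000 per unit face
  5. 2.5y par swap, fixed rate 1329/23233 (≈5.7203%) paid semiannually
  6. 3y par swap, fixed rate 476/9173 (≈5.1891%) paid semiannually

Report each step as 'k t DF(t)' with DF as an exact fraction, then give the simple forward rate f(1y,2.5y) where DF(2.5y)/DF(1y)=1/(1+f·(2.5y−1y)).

1 1/2 9853/10000
2 1 9669/10000
3 3/2 9203/10000
4 2 907/1000
5 5/2 8671/10000
6 3 2143/2500
f(1y,2.5y) = ((9669/10000)/(8671/10000) − 1)/(3/2) = 1996/26013 ≈ 7.6731%

step 1 [0.5y] zero: DF = P = 9853/10000 ≈ 0.985300
step 2 [1y] zero: DF = P = 9669/10000 ≈ 0.966900
step 3 [1.5y] zero: DF = P = 9203/10000 ≈ 0.920300
step 4 [2y] zero: DF = P = 907/1000 ≈ 0.907000
step 5 [2.5y] swap r/2=1329/46466: DF=(1 − 1329/46466·(0.985300+0.966900+0.920300+0.907000))/(1+1329/46466) = 8671/10000 ≈ 0.867100
step 6 [3y] swap r/2=238/9173: DF=(1 − 238/9173·(0.985300+0.966900+0.920300+0.907000+0.867100))/(1+238/9173) = 2143/2500 ≈ 0.857200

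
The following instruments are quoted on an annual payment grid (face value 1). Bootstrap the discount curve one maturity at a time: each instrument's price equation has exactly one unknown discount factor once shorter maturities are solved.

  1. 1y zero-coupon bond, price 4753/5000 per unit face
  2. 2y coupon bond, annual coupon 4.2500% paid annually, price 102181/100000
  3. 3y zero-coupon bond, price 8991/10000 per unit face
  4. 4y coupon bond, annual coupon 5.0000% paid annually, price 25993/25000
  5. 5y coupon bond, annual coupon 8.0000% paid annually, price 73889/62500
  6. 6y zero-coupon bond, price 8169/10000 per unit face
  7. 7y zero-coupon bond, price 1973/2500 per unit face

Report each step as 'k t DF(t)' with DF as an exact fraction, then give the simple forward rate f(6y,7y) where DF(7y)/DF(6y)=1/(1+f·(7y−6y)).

1 1 4753/5000
2 2 4707/5000
3 3 8991/10000
4 4 8573/10000
5 5 2061/2500
6 6 8169/10000
7 7 1973/2500
f(6y,7y) = ((8169/10000)/(1973/2500) − 1)/(1) = 277/7892 ≈ 3.5099%

step 1 [1y] zero: DF = P = 4753/5000 ≈ 0.950600
step 2 [2y] bond c/1=17/400: DF=(102181/100000 − 17/400·(0.950600))/(1+17/400) = 4707/5000 ≈ 0.941400
step 3 [3y] zero: DF = P = 8991/10000 ≈ 0.899100
step 4 [4y] bond c/1=1/20: DF=(25993/25000 − 1/20·(0.950600+0.941400+0.899100))/(1+1/20) = 8573/10000 ≈ 0.857300
step 5 [5y] bond c/1=2/25: DF=(73889/62500 − 2/25·(0.950600+0.941400+0.899100+0.857300))/(1+2/25) = 2061/2500 ≈ 0.824400
step 6 [6y] zero: DF = P = 8169/10000 ≈ 0.816900
step 7 [7y] zero: DF = P = 1973/2500 ≈ 0.789200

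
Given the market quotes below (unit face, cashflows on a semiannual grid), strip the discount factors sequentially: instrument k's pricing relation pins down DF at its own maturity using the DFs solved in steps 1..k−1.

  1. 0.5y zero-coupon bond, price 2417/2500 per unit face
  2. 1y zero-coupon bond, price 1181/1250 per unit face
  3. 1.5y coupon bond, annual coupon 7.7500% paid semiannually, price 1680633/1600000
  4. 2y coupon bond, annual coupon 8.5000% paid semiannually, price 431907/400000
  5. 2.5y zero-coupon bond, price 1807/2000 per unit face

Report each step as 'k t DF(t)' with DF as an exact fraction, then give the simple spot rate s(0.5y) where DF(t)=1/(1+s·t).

step 1 [0.5y] zero: DF = P = 2417/2500 ≈ 0.966800
step 2 [1y] zero: DF = P = 1181/1250 ≈ 0.944800
step 3 [1.5y] bond c/2=31/800: DF=(1680633/1600000 − 31/800·(0.966800+0.944800))/(1+31/800) = 9399/10000 ≈ 0.939900
step 4 [2y] bond c/2=17/400: DF=(431907/400000 − 17/400·(0.966800+0.944800+0.939900))/(1+17/400) = 1839/2000 ≈ 0.919500
step 5 [2.5y] zero: DF = P = 1807/2000 ≈ 0.903500

1 1/2 2417/2500
2 1 1181/1250
3 3/2 9399/10000
4 2 1839/2000
5 5/2 1807/2000
s(0.5y) = (1/(2417/2500) − 1)/(1/2) = 166/2417 ≈ 6.8680%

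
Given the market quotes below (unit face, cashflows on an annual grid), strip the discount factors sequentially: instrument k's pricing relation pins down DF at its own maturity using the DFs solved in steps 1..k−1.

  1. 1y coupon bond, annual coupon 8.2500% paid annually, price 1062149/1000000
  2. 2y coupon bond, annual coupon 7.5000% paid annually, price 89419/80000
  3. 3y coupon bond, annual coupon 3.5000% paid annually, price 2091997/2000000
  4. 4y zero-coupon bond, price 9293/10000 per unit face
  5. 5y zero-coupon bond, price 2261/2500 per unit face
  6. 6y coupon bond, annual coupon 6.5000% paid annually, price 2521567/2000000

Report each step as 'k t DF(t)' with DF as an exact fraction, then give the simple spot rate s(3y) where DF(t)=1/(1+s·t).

step 1 [1y] bond c/1=33/400: DF=(1062149/1000000 − 33/400·(0))/(1+33/400) = 2453/2500 ≈ 0.981200
step 2 [2y] bond c/1=3/40: DF=(89419/80000 − 3/40·(0.981200))/(1+3/40) = 9713/10000 ≈ 0.971300
step 3 [3y] bond c/1=7/200: DF=(2091997/2000000 − 7/200·(0.981200+0.971300))/(1+7/200) = 4723/5000 ≈ 0.944600
step 4 [4y] zero: DF = P = 9293/10000 ≈ 0.929300
step 5 [5y] zero: DF = P = 2261/2500 ≈ 0.904400
step 6 [6y] bond c/1=13/200: DF=(2521567/2000000 − 13/200·(0.981200+0.971300+0.944600+0.929300+0.904400))/(1+13/200) = 8951/10000 ≈ 0.895100

1 1 2453/2500
2 2 9713/10000
3 3 4723/5000
4 4 9293/10000
5 5 2261/2500
6 6 8951/10000
s(3y) = (1/(4723/5000) − 1)/(3) = 277/14169 ≈ 1.9550%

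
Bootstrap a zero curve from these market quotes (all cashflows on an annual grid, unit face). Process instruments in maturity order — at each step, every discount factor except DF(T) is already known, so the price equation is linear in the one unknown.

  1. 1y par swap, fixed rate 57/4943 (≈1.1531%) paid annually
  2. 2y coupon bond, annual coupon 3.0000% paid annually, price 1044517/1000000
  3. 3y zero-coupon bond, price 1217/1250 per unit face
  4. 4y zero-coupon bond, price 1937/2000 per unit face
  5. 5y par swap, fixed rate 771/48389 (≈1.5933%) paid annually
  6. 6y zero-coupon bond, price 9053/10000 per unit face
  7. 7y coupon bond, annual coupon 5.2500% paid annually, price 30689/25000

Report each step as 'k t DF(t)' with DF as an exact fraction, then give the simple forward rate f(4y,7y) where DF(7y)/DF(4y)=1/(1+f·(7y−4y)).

step 1 [1y] swap r/1=57/4943: DF=(1 − 57/4943·(0))/(1+57/4943) = 4943/5000 ≈ 0.988600
step 2 [2y] bond c/1=3/100: DF=(1044517/1000000 − 3/100·(0.988600))/(1+3/100) = 9853/10000 ≈ 0.985300
step 3 [3y] zero: DF = P = 1217/1250 ≈ 0.973600
step 4 [4y] zero: DF = P = 1937/2000 ≈ 0.968500
step 5 [5y] swap r/1=771/48389: DF=(1 − 771/48389·(0.988600+0.985300+0.973600+0.968500))/(1+771/48389) = 9229/10000 ≈ 0.922900
step 6 [6y] zero: DF = P = 9053/10000 ≈ 0.905300
step 7 [7y] bond c/1=21/400: DF=(30689/25000 − 21/400·(0.988600+0.985300+0.973600+0.968500+0.922900+0.905300))/(1+21/400) = 4399/5000 ≈ 0.879800

1 1 4943/5000
2 2 9853/10000
3 3 1217/1250
4 4 1937/2000
5 5 9229/10000
6 6 9053/10000
7 7 4399/5000
f(4y,7y) = ((1937/2000)/(4399/5000) − 1)/(3) = 887/26394 ≈ 3.3606%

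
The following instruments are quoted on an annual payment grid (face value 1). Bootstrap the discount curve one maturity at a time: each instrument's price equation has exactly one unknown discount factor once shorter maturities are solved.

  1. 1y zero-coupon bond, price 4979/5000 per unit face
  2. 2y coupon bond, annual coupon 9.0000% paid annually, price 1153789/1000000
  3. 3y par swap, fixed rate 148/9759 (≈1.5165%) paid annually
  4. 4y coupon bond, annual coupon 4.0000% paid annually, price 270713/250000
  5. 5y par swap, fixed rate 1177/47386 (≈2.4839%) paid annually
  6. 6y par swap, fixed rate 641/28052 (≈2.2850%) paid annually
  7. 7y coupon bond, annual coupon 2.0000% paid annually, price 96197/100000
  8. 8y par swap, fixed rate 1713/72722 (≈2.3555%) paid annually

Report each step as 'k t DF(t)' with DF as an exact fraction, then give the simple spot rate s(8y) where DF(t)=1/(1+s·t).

step 1 [1y] zero: DF = P = 4979/5000 ≈ 0.995800
step 2 [2y] bond c/1=9/100: DF=(1153789/1000000 − 9/100·(0.995800))/(1+9/100) = 9763/10000 ≈ 0.976300
step 3 [3y] swap r/1=148/9759: DF=(1 − 148/9759·(0.995800+0.976300))/(1+148/9759) = 2389/2500 ≈ 0.955600
step 4 [4y] bond c/1=1/25: DF=(270713/250000 − 1/25·(0.995800+0.976300+0.955600))/(1+1/25) = 4643/5000 ≈ 0.928600
step 5 [5y] swap r/1=1177/47386: DF=(1 − 1177/47386·(0.995800+0.976300+0.955600+0.928600))/(1+1177/47386) = 8823/10000 ≈ 0.882300
step 6 [6y] swap r/1=641/28052: DF=(1 − 641/28052·(0.995800+0.976300+0.955600+0.928600+0.882300))/(1+641/28052) = 4359/5000 ≈ 0.871800
step 7 [7y] bond c/1=1/50: DF=(96197/100000 − 1/50·(0.995800+0.976300+0.955600+0.928600+0.882300+0.871800))/(1+1/50) = 8331/10000 ≈ 0.833100
step 8 [8y] swap r/1=1713/72722: DF=(1 − 1713/72722·(0.995800+0.976300+0.955600+0.928600+0.882300+0.871800+0.833100))/(1+1713/72722) = 8287/10000 ≈ 0.828700

1 1 4979/5000
2 2 9763/10000
3 3 2389/2500
4 4 4643/5000
5 5 8823/10000
6 6 4359/5000
7 7 8331/10000
8 8 8287/10000
s(8y) = (1/(8287/10000) − 1)/(8) = 1713/66296 ≈ 2.5839%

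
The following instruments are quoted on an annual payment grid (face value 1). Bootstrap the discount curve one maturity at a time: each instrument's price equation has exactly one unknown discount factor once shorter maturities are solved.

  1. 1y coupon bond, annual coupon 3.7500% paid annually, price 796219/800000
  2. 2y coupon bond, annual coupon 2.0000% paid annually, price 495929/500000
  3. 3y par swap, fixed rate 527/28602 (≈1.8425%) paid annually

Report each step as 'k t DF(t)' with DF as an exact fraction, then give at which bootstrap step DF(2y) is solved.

step 1 [1y] bond c/1=3/80: DF=(796219/800000 − 3/80·(0))/(1+3/80) = 9593/10000 ≈ 0.959300
step 2 [2y] bond c/1=1/50: DF=(495929/500000 − 1/50·(0.959300))/(1+1/50) = 596/625 ≈ 0.953600
step 3 [3y] swap r/1=527/28602: DF=(1 − 527/28602·(0.959300+0.953600))/(1+527/28602) = 9473/10000 ≈ 0.947300

1 1 9593/10000
2 2 596/625
3 3 9473/10000
DF(2y) is solved at step 2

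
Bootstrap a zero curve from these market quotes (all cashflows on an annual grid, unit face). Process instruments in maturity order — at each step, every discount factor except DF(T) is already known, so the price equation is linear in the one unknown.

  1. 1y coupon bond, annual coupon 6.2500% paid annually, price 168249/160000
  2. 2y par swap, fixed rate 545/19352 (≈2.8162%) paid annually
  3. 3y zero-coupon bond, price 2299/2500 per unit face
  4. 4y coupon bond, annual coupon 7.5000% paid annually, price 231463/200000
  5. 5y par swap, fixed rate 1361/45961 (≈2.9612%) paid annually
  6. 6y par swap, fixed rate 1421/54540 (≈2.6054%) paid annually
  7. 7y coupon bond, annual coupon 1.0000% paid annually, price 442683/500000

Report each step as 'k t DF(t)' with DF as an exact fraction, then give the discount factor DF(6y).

step 1 [1y] bond c/1=1/16: DF=(168249/160000 − 1/16·(0))/(1+1/16) = 9897/10000 ≈ 0.989700
step 2 [2y] swap r/1=545/19352: DF=(1 − 545/19352·(0.989700))/(1+545/19352) = 1891/2000 ≈ 0.945500
step 3 [3y] zero: DF = P = 2299/2500 ≈ 0.919600
step 4 [4y] bond c/1=3/40: DF=(231463/200000 − 3/40·(0.989700+0.945500+0.919600))/(1+3/40) = 4387/5000 ≈ 0.877400
step 5 [5y] swap r/1=1361/45961: DF=(1 − 1361/45961·(0.989700+0.945500+0.919600+0.877400))/(1+1361/45961) = 8639/10000 ≈ 0.863900
step 6 [6y] swap r/1=1421/54540: DF=(1 − 1421/54540·(0.989700+0.945500+0.919600+0.877400+0.863900))/(1+1421/54540) = 8579/10000 ≈ 0.857900
step 7 [7y] bond c/1=1/100: DF=(442683/500000 − 1/100·(0.989700+0.945500+0.919600+0.877400+0.863900+0.857900))/(1+1/100) = 4113/5000 ≈ 0.822600

1 1 9897/10000
2 2 1891/2000
3 3 2299/2500
4 4 4387/5000
5 5 8639/10000
6 6 8579/10000
7 7 4113/5000
DF(6y) = 8579/10000 ≈ 0.857900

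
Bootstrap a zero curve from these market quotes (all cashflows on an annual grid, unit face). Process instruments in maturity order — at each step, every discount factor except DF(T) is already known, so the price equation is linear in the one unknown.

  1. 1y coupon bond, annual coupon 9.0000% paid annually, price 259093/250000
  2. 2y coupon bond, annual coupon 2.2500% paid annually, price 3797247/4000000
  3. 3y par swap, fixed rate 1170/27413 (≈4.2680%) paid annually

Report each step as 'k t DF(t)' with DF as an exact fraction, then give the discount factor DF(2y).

1 1 2377/2500
2 2 363/400
3 3 883/1000
DF(2y) = 363/400 ≈ 0.907500

step 1 [1y] bond c/1=9/100: DF=(259093/250000 − 9/100·(0))/(1+9/100) = 2377/2500 ≈ 0.950800
step 2 [2y] bond c/1=9/400: DF=(3797247/4000000 − 9/400·(0.950800))/(1+9/400) = 363/400 ≈ 0.907500
step 3 [3y] swap r/1=1170/27413: DF=(1 − 1170/27413·(0.950800+0.907500))/(1+1170/27413) = 883/1000 ≈ 0.883000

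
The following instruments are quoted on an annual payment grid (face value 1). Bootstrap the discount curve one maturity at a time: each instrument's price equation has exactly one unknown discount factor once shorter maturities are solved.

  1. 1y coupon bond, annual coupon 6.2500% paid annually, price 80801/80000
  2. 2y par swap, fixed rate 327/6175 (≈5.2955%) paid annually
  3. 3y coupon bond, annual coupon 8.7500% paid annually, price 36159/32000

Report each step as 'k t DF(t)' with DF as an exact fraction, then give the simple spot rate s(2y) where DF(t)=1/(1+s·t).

1 1 4753/5000
2 2 9019/10000
3 3 89/100
s(2y) = (1/(9019/10000) − 1)/(2) = 981/18038 ≈ 5.4385%

step 1 [1y] bond c/1=1/16: DF=(80801/80000 − 1/16·(0))/(1+1/16) = 4753/5000 ≈ 0.950600
step 2 [2y] swap r/1=327/6175: DF=(1 − 327/6175·(0.950600))/(1+327/6175) = 9019/10000 ≈ 0.901900
step 3 [3y] bond c/1=7/80: DF=(36159/32000 − 7/80·(0.950600+0.901900))/(1+7/80) = 89/100 ≈ 0.890000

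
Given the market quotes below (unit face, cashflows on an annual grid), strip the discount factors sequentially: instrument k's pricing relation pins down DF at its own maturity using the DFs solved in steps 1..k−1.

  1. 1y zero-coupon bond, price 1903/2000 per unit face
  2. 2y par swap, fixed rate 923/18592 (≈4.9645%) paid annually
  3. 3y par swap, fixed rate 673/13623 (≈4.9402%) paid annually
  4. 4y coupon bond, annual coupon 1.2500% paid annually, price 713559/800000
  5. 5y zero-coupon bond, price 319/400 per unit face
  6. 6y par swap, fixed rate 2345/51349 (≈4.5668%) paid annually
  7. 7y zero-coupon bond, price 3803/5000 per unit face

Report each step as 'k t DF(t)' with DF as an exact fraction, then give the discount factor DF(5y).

step 1 [1y] zero: DF = P = 1903/2000 ≈ 0.951500
step 2 [2y] swap r/1=923/18592: DF=(1 − 923/18592·(0.951500))/(1+923/18592) = 9077/10000 ≈ 0.907700
step 3 [3y] swap r/1=673/13623: DF=(1 − 673/13623·(0.951500+0.907700))/(1+673/13623) = 4327/5000 ≈ 0.865400
step 4 [4y] bond c/1=1/80: DF=(713559/800000 − 1/80·(0.951500+0.907700+0.865400))/(1+1/80) = 8473/10000 ≈ 0.847300
step 5 [5y] zero: DF = P = 319/400 ≈ 0.797500
step 6 [6y] swap r/1=2345/51349: DF=(1 − 2345/51349·(0.951500+0.907700+0.865400+0.847300+0.797500))/(1+2345/51349) = 1531/2000 ≈ 0.765500
step 7 [7y] zero: DF = P = 3803/5000 ≈ 0.760600

1 1 1903/2000
2 2 9077/10000
3 3 4327/5000
4 4 8473/10000
5 5 319/400
6 6 1531/2000
7 7 3803/5000
DF(5y) = 319/400 ≈ 0.797500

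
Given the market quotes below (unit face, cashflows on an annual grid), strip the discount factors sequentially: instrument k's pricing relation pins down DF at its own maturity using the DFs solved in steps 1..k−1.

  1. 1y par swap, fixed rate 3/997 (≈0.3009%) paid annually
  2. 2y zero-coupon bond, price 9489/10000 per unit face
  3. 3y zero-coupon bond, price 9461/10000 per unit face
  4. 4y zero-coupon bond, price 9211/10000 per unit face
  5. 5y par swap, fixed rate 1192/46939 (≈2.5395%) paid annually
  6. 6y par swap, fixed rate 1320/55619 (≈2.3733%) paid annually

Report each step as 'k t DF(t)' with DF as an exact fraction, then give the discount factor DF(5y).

1 1 997/1000
2 2 9489/10000
3 3 9461/10000
4 4 9211/10000
5 5 1101/1250
6 6 217/250
DF(5y) = 1101/1250 ≈ 0.880800

step 1 [1y] swap r/1=3/997: DF=(1 − 3/997·(0))/(1+3/997) = 997/1000 ≈ 0.997000
step 2 [2y] zero: DF = P = 9489/10000 ≈ 0.948900
step 3 [3y] zero: DF = P = 9461/10000 ≈ 0.946100
step 4 [4y] zero: DF = P = 9211/10000 ≈ 0.921100
step 5 [5y] swap r/1=1192/46939: DF=(1 − 1192/46939·(0.997000+0.948900+0.946100+0.921100))/(1+1192/46939) = 1101/1250 ≈ 0.880800
step 6 [6y] swap r/1=1320/55619: DF=(1 − 1320/55619·(0.997000+0.948900+0.946100+0.921100+0.880800))/(1+1320/55619) = 217/250 ≈ 0.868000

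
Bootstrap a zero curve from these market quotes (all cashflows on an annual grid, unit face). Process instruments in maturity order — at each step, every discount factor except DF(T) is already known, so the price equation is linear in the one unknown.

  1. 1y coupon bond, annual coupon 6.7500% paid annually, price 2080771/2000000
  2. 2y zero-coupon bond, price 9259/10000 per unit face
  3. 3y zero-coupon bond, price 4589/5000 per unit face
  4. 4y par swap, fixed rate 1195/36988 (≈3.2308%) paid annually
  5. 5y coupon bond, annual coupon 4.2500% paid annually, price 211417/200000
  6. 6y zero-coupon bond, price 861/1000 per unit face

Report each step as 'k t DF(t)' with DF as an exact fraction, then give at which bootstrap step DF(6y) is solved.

step 1 [1y] bond c/1=27/400: DF=(2080771/2000000 − 27/400·(0))/(1+27/400) = 4873/5000 ≈ 0.974600
step 2 [2y] zero: DF = P = 9259/10000 ≈ 0.925900
step 3 [3y] zero: DF = P = 4589/5000 ≈ 0.917800
step 4 [4y] swap r/1=1195/36988: DF=(1 − 1195/36988·(0.974600+0.925900+0.917800))/(1+1195/36988) = 1761/2000 ≈ 0.880500
step 5 [5y] bond c/1=17/400: DF=(211417/200000 − 17/400·(0.974600+0.925900+0.917800+0.880500))/(1+17/400) = 1079/1250 ≈ 0.863200
step 6 [6y] zero: DF = P = 861/1000 ≈ 0.861000

1 1 4873/5000
2 2 9259/10000
3 3 4589/5000
4 4 1761/2000
5 5 1079/1250
6 6 861/1000
DF(6y) is solved at step 6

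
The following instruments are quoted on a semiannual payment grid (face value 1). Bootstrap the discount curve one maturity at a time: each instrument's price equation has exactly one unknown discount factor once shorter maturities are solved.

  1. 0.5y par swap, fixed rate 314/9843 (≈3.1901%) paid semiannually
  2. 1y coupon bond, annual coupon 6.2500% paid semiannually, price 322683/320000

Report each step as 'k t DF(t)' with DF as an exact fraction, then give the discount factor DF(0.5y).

step 1 [0.5y] swap r/2=157/9843: DF=(1 − 157/9843·(0))/(1+157/9843) = 9843/10000 ≈ 0.984300
step 2 [1y] bond c/2=1/32: DF=(322683/320000 − 1/32·(0.984300))/(1+1/32) = 237/250 ≈ 0.948000

1 1/2 9843/10000
2 1 237/250
DF(0.5y) = 9843/10000 ≈ 0.984300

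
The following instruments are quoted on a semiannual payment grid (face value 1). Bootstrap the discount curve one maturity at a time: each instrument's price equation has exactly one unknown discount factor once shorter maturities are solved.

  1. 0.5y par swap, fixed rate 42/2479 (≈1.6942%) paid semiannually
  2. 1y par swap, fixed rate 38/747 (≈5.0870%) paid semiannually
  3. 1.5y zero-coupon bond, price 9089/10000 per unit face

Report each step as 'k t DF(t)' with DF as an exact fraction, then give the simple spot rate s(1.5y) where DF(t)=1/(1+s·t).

step 1 [0.5y] swap r/2=21/2479: DF=(1 − 21/2479·(0))/(1+21/2479) = 2479/2500 ≈ 0.991600
step 2 [1y] swap r/2=19/747: DF=(1 − 19/747·(0.991600))/(1+19/747) = 4753/5000 ≈ 0.950600
step 3 [1.5y] zero: DF = P = 9089/10000 ≈ 0.908900

1 1/2 2479/2500
2 1 4753/5000
3 3/2 9089/10000
s(1.5y) = (1/(9089/10000) − 1)/(3/2) = 1822/27267 ≈ 6.6821%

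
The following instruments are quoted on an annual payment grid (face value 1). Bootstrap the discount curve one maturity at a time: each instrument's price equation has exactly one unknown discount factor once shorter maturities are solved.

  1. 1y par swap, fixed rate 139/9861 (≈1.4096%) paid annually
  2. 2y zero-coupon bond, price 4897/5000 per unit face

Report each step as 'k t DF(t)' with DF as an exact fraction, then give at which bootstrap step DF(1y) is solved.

1 1 9861/10000
2 2 4897/5000
DF(1y) is solved at step 1

step 1 [1y] swap r/1=139/9861: DF=(1 − 139/9861·(0))/(1+139/9861) = 9861/10000 ≈ 0.986100
step 2 [2y] zero: DF = P = 4897/5000 ≈ 0.979400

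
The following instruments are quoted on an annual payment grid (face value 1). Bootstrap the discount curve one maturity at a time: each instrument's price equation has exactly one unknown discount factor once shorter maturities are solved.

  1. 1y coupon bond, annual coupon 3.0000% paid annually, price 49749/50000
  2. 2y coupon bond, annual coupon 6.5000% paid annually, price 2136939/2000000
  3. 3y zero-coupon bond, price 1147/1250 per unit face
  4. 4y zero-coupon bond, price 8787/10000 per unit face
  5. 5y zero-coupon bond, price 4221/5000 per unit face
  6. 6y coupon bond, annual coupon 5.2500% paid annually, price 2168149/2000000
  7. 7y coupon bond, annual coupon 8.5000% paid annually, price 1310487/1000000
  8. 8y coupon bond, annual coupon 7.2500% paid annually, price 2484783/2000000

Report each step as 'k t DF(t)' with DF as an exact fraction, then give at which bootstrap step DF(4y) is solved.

step 1 [1y] bond c/1=3/100: DF=(49749/50000 − 3/100·(0))/(1+3/100) = 483/500 ≈ 0.966000
step 2 [2y] bond c/1=13/200: DF=(2136939/2000000 − 13/200·(0.966000))/(1+13/200) = 9443/10000 ≈ 0.944300
step 3 [3y] zero: DF = P = 1147/1250 ≈ 0.917600
step 4 [4y] zero: DF = P = 8787/10000 ≈ 0.878700
step 5 [5y] zero: DF = P = 4221/5000 ≈ 0.844200
step 6 [6y] bond c/1=21/400: DF=(2168149/2000000 − 21/400·(0.966000+0.944300+0.917600+0.878700+0.844200))/(1+21/400) = 803/1000 ≈ 0.803000
step 7 [7y] bond c/1=17/200: DF=(1310487/1000000 − 17/200·(0.966000+0.944300+0.917600+0.878700+0.844200+0.803000))/(1+17/200) = 1971/2500 ≈ 0.788400
step 8 [8y] bond c/1=29/400: DF=(2484783/2000000 − 29/400·(0.966000+0.944300+0.917600+0.878700+0.844200+0.803000+0.788400))/(1+29/400) = 929/1250 ≈ 0.743200

1 1 483/500
2 2 9443/10000
3 3 1147/1250
4 4 8787/10000
5 5 4221/5000
6 6 803/1000
7 7 1971/2500
8 8 929/1250
DF(4y) is solved at step 4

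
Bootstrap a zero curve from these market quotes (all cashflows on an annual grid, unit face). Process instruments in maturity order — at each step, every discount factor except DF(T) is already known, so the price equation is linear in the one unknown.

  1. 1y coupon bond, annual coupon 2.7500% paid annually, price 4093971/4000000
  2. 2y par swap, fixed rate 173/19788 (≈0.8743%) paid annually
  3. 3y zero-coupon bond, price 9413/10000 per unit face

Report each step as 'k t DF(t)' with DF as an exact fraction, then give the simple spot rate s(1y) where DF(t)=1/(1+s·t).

step 1 [1y] bond c/1=11/400: DF=(4093971/4000000 − 11/400·(0))/(1+11/400) = 9961/10000 ≈ 0.996100
step 2 [2y] swap r/1=173/19788: DF=(1 − 173/19788·(0.996100))/(1+173/19788) = 9827/10000 ≈ 0.982700
step 3 [3y] zero: DF = P = 9413/10000 ≈ 0.941300

1 1 9961/10000
2 2 9827/10000
3 3 9413/10000
s(1y) = (1/(9961/10000) − 1)/(1) = 39/9961 ≈ 0.3915%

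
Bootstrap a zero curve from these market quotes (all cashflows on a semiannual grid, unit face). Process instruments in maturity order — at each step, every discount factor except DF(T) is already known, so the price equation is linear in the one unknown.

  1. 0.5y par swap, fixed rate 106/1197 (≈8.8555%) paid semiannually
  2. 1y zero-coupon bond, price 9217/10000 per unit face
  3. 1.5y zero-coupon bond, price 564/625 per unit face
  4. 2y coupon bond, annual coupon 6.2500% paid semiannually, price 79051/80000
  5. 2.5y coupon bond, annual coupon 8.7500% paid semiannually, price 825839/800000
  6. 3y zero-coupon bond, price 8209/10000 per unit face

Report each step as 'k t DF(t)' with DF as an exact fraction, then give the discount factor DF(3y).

1 1/2 1197/1250
2 1 9217/10000
3 3/2 564/625
4 2 8739/10000
5 5/2 4179/5000
6 3 8209/10000
DF(3y) = 8209/10000 ≈ 0.820900

step 1 [0.5y] swap r/2=53/1197: DF=(1 − 53/1197·(0))/(1+53/1197) = 1197/1250 ≈ 0.957600
step 2 [1y] zero: DF = P = 9217/10000 ≈ 0.921700
step 3 [1.5y] zero: DF = P = 564/625 ≈ 0.902400
step 4 [2y] bond c/2=1/32: DF=(79051/80000 − 1/32·(0.957600+0.921700+0.902400))/(1+1/32) = 8739/10000 ≈ 0.873900
step 5 [2.5y] bond c/2=7/160: DF=(825839/800000 − 7/160·(0.957600+0.921700+0.902400+0.873900))/(1+7/160) = 4179/5000 ≈ 0.835800
step 6 [3y] zero: DF = P = 8209/10000 ≈ 0.820900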